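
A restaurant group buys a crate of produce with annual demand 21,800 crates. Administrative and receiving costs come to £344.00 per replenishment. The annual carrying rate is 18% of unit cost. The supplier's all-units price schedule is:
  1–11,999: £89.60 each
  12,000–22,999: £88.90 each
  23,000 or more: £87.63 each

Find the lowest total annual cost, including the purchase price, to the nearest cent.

Holding cost per unit per year at price C is H = 0.18·C.
For each price level, check whether its EOQ is feasible; otherwise the best quantity at that price is the breakpoint.
EOQ at £89.60 = 964.3 (feasible in tier 1): TC = 21,800×£89.60 + (21,800/964.3)×344 + (964.3/2)×0.18×£89.60 = £1,968,832.95.
EOQ at £88.90 = 968.1 < 12000, so use break Q=12000: TC = 21,800×£88.90 + (21,800/12000.0)×344 + (12000.0/2)×0.18×£88.90 = £2,034,656.93.
EOQ at £87.63 = 975.1 < 23000, so use break Q=23000: TC = 21,800×£87.63 + (21,800/23000.0)×344 + (23000.0/2)×0.18×£87.63 = £2,092,054.15.
Lowest total cost among the candidates is at Q = 964.3.

TC* ≈ £1,968,832.95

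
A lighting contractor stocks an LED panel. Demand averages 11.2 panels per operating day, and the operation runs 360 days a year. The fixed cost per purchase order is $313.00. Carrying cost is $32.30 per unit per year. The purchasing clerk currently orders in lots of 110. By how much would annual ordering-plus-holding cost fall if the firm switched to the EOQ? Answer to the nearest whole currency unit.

Annual demand D = 11.2 × 360 = 4,032.
EOQ = √(2DS/H) = √(2 × 4,032 × 313 / 32.3) ≈ 279.54.
Cost at Q* = (D/Q*)S + (Q*/2)H = √(2DSH) ≈ $9,029.19.
Cost at Q = 110: (4,032/110)×313 + (110/2)×32.3 = $11,472.87 + $1,776.50 = $13,249.37.
Excess = $13,249.37 − $9,029.19 = $4,220.18.

Extra cost ≈ $4,220 per year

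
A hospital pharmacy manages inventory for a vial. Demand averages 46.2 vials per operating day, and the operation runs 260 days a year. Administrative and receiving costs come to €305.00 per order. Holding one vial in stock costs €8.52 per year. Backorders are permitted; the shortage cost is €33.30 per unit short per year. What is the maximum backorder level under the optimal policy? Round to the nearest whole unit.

Annual demand D = 46.2 × 260 = 12,012.
With planned backorders, Q* = √(2DS/H) · √((H+B)/B).
√(2DS/H) = √(2 × 12,012 × 305 / 8.52) = 927.369.
√((H+B)/B) = √((8.52+33.3)/33.3) = 1.1206.
Q* ≈ 1039.256.
S* = Q* · H/(H+B) = 1039.256 × 8.52/41.82 ≈ 211.728.

S* ≈ 212 vials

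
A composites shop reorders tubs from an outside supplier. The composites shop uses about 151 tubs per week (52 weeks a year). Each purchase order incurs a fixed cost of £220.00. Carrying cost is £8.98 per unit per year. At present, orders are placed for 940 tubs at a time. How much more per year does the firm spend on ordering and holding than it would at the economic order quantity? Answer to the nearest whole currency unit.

Extra cost ≈ £488 per year

Annual demand D = 151 × 52 = 7,852.
EOQ = √(2DS/H) = √(2 × 7,852 × 220 / 8.98) ≈ 620.27.
Cost at Q* = (D/Q*)S + (Q*/2)H = √(2DSH) ≈ £5,569.99.
Cost at Q = 940: (7,852/940)×220 + (940/2)×8.98 = £1,837.70 + £4,220.60 = £6,058.30.
Excess = £6,058.30 − £5,569.99 = £488.31.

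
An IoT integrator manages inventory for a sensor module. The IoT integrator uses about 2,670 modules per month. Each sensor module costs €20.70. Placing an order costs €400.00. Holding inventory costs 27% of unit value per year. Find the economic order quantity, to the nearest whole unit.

Q* ≈ 2,142 modules

Annual demand D = 2,670 × 12 = 32,040.
Holding cost H = 0.27 × €20.70 = €5.5890 per unit per year.
EOQ = √(2DS / H) = √(2 × 32,040 × 400 / 5.589).
= √(25,632,000 / 5.589) = √4,586,151.3688 ≈ 2141.530.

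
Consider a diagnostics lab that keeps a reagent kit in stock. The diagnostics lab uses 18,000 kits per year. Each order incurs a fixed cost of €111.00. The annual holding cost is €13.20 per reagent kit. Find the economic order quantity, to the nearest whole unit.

EOQ = √(2DS / H) = √(2 × 18,000 × 111 / 13.2).
= √(3,996,000 / 13.2) = √302,727.2727 ≈ 550.207.

Q* ≈ 550 kits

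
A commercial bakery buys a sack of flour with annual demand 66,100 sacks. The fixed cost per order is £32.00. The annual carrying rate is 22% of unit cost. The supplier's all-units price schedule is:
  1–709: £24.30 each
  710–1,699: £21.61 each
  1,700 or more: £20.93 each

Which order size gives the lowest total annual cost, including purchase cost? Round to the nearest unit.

Holding cost per unit per year at price C is H = 0.22·C.
Evaluate total cost at each tier's feasible EOQ or, if the EOQ is below the tier, at the tier's minimum quantity.
Tier 1 (£24.30): EOQ = 889.6 exceeds tier's upper bound 709, so this tier is dominated.
EOQ at £21.61 = 943.3 (feasible in tier 2): TC = 66,100×£21.61 + (66,100/943.3)×32 + (943.3/2)×0.22×£21.61 = £1,432,905.66.
EOQ at £20.93 = 958.5 < 1700, so use break Q=1700: TC = 66,100×£20.93 + (66,100/1700.0)×32 + (1700.0/2)×0.22×£20.93 = £1,388,631.15.
Lowest total cost is £1,388,631.15 at Q = 1700.0.

Q* ≈ 1,700 sacks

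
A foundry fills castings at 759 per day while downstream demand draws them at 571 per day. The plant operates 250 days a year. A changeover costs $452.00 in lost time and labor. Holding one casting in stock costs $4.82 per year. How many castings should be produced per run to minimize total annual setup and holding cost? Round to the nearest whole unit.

Q* ≈ 10,397 castings

Annual demand D = 571 × 250 = 142,750.
Production build-up factor (1 − d/p) = 1 − 571/759 = 0.2477.
Q* = √(2DS / (H(1 − d/p))) = √(2 × 142,750 × 452 / (4.82 × 0.2477)).
= √(129,046,000 / 1.1939) ≈ 10396.585.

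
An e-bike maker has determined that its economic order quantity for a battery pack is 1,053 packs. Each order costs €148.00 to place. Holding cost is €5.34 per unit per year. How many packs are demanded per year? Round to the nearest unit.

The basic EOQ model gives Q* = √(2DS/H); rearrange for the unknown.
From Q* = √(2DS/H): D = Q*²H / (2S) = 1,053² × 5.34 / (2 × 148) = 20003.514.

D ≈ 20,004 packs per year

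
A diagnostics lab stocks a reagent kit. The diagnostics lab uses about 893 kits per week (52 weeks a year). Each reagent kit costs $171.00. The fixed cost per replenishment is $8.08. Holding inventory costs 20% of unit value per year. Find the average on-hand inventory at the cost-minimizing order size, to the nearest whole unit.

Average inventory ≈ 74 kits

Annual demand D = 893 × 52 = 46,436.
Holding cost H = 0.20 × $171.00 = $34.2000 per unit per year.
The optimal lot size = √(2DS/H) = √(2 × 46,436 × 8.08 / 34.2) ≈ 148.13.
Average inventory = Q*/2 ≈ 148.13 / 2 = 74.064.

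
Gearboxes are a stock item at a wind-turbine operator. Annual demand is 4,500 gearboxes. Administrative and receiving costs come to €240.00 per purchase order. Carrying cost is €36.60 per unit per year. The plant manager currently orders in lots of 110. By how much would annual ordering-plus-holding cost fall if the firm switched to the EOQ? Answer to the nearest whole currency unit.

Extra cost ≈ €2,940 per year

EOQ = √(2DS/H) = √(2 × 4,500 × 240 / 36.6) ≈ 242.93.
Cost at Q* = (D/Q*)S + (Q*/2)H = √(2DSH) ≈ €8,891.34.
Cost at Q = 110: (4,500/110)×240 + (110/2)×36.6 = €9,818.18 + €2,013.00 = €11,831.18.
Excess = €11,831.18 − €8,891.34 = €2,939.84.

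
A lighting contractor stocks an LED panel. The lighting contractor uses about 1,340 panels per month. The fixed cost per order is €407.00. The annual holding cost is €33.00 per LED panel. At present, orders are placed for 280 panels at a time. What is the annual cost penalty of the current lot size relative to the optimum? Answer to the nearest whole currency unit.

Annual demand D = 1,340 × 12 = 16,080.
EOQ = √(2DS/H) = √(2 × 16,080 × 407 / 33) ≈ 629.79.
Cost at Q* = (D/Q*)S + (Q*/2)H = √(2DSH) ≈ €20,783.19.
Cost at Q = 280: (16,080/280)×407 + (280/2)×33 = €23,373.43 + €4,620.00 = €27,993.43.
Excess = €27,993.43 − €20,783.19 = €7,210.24.

Extra cost ≈ €7,210 per year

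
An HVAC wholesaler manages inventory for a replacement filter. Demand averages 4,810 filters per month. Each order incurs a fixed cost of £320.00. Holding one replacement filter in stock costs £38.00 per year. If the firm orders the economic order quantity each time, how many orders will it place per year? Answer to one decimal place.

N ≈ 58.5 orders per year

Annual demand D = 4,810 × 12 = 57,720.
The optimal lot size = √(2DS/H) = √(2 × 57,720 × 320 / 38) ≈ 985.96.
Orders per year = D / Q* = 57,720 / 985.96 ≈ 58.542.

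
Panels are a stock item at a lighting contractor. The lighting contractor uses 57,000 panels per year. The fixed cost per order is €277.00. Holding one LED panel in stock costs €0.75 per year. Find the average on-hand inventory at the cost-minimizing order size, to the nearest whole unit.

Q* = √(2DS/H) = √(2 × 57,000 × 277 / 0.75) ≈ 6488.76.
Average inventory = Q*/2 ≈ 6488.76 / 2 = 3244.380.

Average inventory ≈ 3,244 panels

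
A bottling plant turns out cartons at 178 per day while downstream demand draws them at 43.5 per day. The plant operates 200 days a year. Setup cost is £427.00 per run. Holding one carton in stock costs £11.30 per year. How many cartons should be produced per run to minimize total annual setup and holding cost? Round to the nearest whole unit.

Annual demand D = 43.5 × 200 = 8,700.
Production build-up factor (1 − d/p) = 1 − 43.5/178 = 0.7556.
Q* = √(2DS / (H(1 − d/p))) = √(2 × 8,700 × 427 / (11.3 × 0.7556)).
= √(7,429,800 / 8.5385) ≈ 932.821.

Q* ≈ 933 cartons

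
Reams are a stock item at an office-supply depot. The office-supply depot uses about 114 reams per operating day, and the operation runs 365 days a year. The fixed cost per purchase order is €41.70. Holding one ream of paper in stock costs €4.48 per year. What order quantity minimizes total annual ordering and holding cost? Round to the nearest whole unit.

Annual demand D = 114 × 365 = 41,610.
EOQ = √(2DS / H) = √(2 × 41,610 × 41.7 / 4.48).
= √(3,470,274 / 4.48) = √774,614.7321 ≈ 880.122.

Q* ≈ 880 reams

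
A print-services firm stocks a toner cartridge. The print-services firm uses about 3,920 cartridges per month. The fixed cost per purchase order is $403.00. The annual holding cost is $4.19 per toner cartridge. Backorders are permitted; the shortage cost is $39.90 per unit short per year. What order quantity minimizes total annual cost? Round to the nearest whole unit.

Q* ≈ 3,162 cartridges

Annual demand D = 3,920 × 12 = 47,040.
With planned backorders, Q* = √(2DS/H) · √((H+B)/B).
√(2DS/H) = √(2 × 47,040 × 403 / 4.19) = 3008.113.
√((H+B)/B) = √((4.19+39.9)/39.9) = 1.0512.
Q* ≈ 3162.116.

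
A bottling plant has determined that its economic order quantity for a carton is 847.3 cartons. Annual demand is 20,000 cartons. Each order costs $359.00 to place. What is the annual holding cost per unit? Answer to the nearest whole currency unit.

H ≈ $20

Invert the EOQ relation Q*² = 2DS/H.
From Q* = √(2DS/H): H = 2DS / Q*² = 2 × 20,000 × 359 / 847.3² = 20.0023.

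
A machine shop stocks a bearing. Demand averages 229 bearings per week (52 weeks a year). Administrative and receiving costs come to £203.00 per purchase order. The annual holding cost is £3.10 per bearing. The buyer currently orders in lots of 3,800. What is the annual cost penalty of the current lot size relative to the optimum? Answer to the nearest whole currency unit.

Annual demand D = 229 × 52 = 11,908.
EOQ = √(2DS/H) = √(2 × 11,908 × 203 / 3.1) ≈ 1248.82.
Cost at Q* = (D/Q*)S + (Q*/2)H = √(2DSH) ≈ £3,871.36.
Cost at Q = 3,800: (11,908/3,800)×203 + (3,800/2)×3.1 = £636.14 + £5,890.00 = £6,526.14.
Excess = £6,526.14 − £3,871.36 = £2,654.78.

Extra cost ≈ £2,655 per year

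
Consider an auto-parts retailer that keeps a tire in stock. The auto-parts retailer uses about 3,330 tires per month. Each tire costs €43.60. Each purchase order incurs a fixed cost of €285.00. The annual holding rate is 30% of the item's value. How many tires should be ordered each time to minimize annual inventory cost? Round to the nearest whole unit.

Q* ≈ 1,320 tires

Annual demand D = 3,330 × 12 = 39,960.
Holding cost H = 0.30 × €43.60 = €13.0800 per unit per year.
EOQ = √(2DS / H) = √(2 × 39,960 × 285 / 13.08).
= √(22,777,200 / 13.08) = √1,741,376.1468 ≈ 1319.612.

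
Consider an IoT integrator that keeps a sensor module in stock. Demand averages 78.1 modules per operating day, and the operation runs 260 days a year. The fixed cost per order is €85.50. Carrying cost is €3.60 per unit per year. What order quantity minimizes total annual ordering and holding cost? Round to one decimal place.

Q* ≈ 982.1 modules

Annual demand D = 78.1 × 260 = 20,306.
EOQ = √(2DS / H) = √(2 × 20,306 × 85.5 / 3.6).
= √(3,472,326 / 3.6) = √964,535 ≈ 982.107.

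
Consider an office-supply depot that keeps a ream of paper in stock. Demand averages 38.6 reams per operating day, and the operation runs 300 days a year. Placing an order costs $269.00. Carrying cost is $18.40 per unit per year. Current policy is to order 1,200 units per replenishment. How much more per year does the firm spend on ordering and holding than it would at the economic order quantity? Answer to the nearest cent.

Annual demand D = 38.6 × 300 = 11,580.
EOQ = √(2DS/H) = √(2 × 11,580 × 269 / 18.4) ≈ 581.88.
Cost at Q* = (D/Q*)S + (Q*/2)H = √(2DSH) ≈ $10,706.67.
Cost at Q = 1,200: (11,580/1,200)×269 + (1,200/2)×18.4 = $2,595.85 + $11,040.00 = $13,635.85.
Excess = $13,635.85 − $10,706.67 = $2,929.18.

Extra cost ≈ $2,929.18 per year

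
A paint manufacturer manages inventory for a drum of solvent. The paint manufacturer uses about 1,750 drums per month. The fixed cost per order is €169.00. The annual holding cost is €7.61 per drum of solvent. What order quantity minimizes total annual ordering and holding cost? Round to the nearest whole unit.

Q* ≈ 966 drums

Annual demand D = 1,750 × 12 = 21,000.
EOQ = √(2DS / H) = √(2 × 21,000 × 169 / 7.61).
= √(7,098,000 / 7.61) = √932,720.1051 ≈ 965.774.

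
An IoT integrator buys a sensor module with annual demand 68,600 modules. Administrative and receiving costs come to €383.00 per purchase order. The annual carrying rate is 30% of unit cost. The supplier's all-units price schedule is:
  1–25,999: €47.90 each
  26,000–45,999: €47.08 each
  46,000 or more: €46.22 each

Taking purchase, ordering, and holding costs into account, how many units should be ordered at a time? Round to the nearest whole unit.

Holding cost per unit per year at price C is H = 0.30·C.
Candidates are each tier's EOQ (if it falls in that tier) and each price-break quantity.
EOQ at €47.90 = 1912.3 (feasible in tier 1): TC = 68,600×€47.90 + (68,600/1912.3)×383 + (1912.3/2)×0.30×€47.90 = €3,313,419.25.
EOQ at €47.08 = 1928.8 < 26000, so use break Q=26000: TC = 68,600×€47.08 + (68,600/26000.0)×383 + (26000.0/2)×0.30×€47.08 = €3,414,310.53.
EOQ at €46.22 = 1946.7 < 46000, so use break Q=46000: TC = 68,600×€46.22 + (68,600/46000.0)×383 + (46000.0/2)×0.30×€46.22 = €3,490,181.17.
Lowest total cost is €3,313,419.25 at Q = 1912.3.

Q* ≈ 1,912 modules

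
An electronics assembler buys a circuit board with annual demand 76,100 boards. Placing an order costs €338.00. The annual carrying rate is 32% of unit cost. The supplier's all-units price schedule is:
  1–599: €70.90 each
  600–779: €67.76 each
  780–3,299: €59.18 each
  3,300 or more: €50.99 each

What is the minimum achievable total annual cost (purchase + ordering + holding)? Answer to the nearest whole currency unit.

TC* ≈ €3,915,056

Holding cost per unit per year at price C is H = 0.32·C.
Evaluate total cost at each tier's feasible EOQ or, if the EOQ is below the tier, at the tier's minimum quantity.
Tier 1 (€70.90): EOQ = 1505.8 exceeds tier's upper bound 599, so this tier is dominated.
Tier 2 (€67.76): EOQ = 1540.3 exceeds tier's upper bound 779, so this tier is dominated.
EOQ at €59.18 = 1648.2 (feasible in tier 3): TC = 76,100×€59.18 + (76,100/1648.2)×338 + (1648.2/2)×0.32×€59.18 = €4,534,810.47.
EOQ at €50.99 = 1775.6 < 3300, so use break Q=3300: TC = 76,100×€50.99 + (76,100/3300.0)×338 + (3300.0/2)×0.32×€50.99 = €3,915,056.20.
Lowest total cost among the candidates is at Q = 3300.0.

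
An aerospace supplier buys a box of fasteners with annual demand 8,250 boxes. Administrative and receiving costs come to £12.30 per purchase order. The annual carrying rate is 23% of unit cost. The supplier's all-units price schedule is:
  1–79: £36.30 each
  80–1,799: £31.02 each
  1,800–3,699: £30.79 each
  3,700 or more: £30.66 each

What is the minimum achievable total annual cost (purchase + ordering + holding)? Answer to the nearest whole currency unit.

TC* ≈ £257,118

Holding cost per unit per year at price C is H = 0.23·C.
Candidates are each tier's EOQ (if it falls in that tier) and each price-break quantity.
Tier 1 (£36.30): EOQ = 155.9 exceeds tier's upper bound 79, so this tier is dominated.
EOQ at £31.02 = 168.7 (feasible in tier 2): TC = 8,250×£31.02 + (8,250/168.7)×12.3 + (168.7/2)×0.23×£31.02 = £257,118.32.
EOQ at £30.79 = 169.3 < 1800, so use break Q=1800: TC = 8,250×£30.79 + (8,250/1800.0)×12.3 + (1800.0/2)×0.23×£30.79 = £260,447.40.
EOQ at £30.66 = 169.6 < 3700, so use break Q=3700: TC = 8,250×£30.66 + (8,250/3700.0)×12.3 + (3700.0/2)×0.23×£30.66 = £266,018.26.
Lowest total cost among the candidates is at Q = 168.7.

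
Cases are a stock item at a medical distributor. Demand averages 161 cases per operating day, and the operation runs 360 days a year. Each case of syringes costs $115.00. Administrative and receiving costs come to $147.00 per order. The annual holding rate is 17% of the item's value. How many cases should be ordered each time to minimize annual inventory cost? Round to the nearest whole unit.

Q* ≈ 934 cases

Annual demand D = 161 × 360 = 57,960.
Holding cost H = 0.17 × $115.00 = $19.5500 per unit per year.
EOQ = √(2DS / H) = √(2 × 57,960 × 147 / 19.55).
= √(17,040,240 / 19.55) = √871,623.5294 ≈ 933.608.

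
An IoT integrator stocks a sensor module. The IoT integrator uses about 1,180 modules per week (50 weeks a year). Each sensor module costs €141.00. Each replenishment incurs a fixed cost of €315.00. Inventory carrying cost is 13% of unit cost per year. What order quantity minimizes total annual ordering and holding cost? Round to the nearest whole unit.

Q* ≈ 1,424 modules

Annual demand D = 1,180 × 50 = 59,000.
Holding cost H = 0.13 × €141.00 = €18.3300 per unit per year.
EOQ = √(2DS / H) = √(2 × 59,000 × 315 / 18.33).
= √(37,170,000 / 18.33) = √2,027,823.2406 ≈ 1424.017.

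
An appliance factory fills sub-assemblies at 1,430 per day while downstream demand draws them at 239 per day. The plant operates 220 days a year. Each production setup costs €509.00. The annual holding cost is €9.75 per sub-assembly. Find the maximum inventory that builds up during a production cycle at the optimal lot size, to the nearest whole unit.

I_max ≈ 2,138 sub-assemblies

Annual demand D = 239 × 220 = 52,580.
Production build-up factor (1 − d/p) = 1 − 239/1,430 = 0.8329.
Q* = √(2DS / (H(1 − d/p))) = √(2 × 52,580 × 509 / (9.75 × 0.8329)).
= √(53,526,440 / 8.1205) ≈ 2567.403.
Maximum inventory = Q*(1 − d/p) = 2567.403 × 0.8329 ≈ 2138.305.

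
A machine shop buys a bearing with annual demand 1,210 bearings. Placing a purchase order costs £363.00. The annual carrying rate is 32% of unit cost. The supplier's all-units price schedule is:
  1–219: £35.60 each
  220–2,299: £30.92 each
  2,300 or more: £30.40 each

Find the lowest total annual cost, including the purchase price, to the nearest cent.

Holding cost per unit per year at price C is H = 0.32·C.
For each price level, check whether its EOQ is feasible; otherwise the best quantity at that price is the breakpoint.
Tier 1 (£35.60): EOQ = 277.7 exceeds tier's upper bound 219, so this tier is dominated.
EOQ at £30.92 = 298.0 (feasible in tier 2): TC = 1,210×£30.92 + (1,210/298.0)×363 + (298.0/2)×0.32×£30.92 = £40,361.39.
EOQ at £30.40 = 300.5 < 2300, so use break Q=2300: TC = 1,210×£30.40 + (1,210/2300.0)×363 + (2300.0/2)×0.32×£30.40 = £48,162.17.
Lowest total cost among the candidates is at Q = 298.0.

TC* ≈ £40,361.39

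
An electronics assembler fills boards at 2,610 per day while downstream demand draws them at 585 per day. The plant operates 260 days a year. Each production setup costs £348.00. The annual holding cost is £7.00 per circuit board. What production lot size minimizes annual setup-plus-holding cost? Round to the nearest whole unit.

Q* ≈ 4,415 boards

Annual demand D = 585 × 260 = 152,100.
Production build-up factor (1 − d/p) = 1 − 585/2,610 = 0.7759.
Q* = √(2DS / (H(1 − d/p))) = √(2 × 152,100 × 348 / (7 × 0.7759)).
= √(105,861,600 / 5.431) ≈ 4414.972.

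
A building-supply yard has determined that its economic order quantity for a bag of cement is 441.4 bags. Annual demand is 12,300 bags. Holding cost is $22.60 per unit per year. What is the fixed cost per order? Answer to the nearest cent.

S ≈ $178.99

Squaring Q* = √(2DS/H) gives Q*² = 2DS/H.
From Q* = √(2DS/H): S = Q*²H / (2D) = 441.4² × 22.6 / (2 × 12,300) = 178.9938.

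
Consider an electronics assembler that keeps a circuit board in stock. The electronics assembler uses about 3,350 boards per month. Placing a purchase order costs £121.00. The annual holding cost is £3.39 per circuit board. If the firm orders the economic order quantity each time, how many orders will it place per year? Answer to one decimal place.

Annual demand D = 3,350 × 12 = 40,200.
EOQ = √(2DS/H) = √(2 × 40,200 × 121 / 3.39) ≈ 1694.03.
Orders per year = D / Q* = 40,200 / 1694.03 ≈ 23.730.

N ≈ 23.7 orders per year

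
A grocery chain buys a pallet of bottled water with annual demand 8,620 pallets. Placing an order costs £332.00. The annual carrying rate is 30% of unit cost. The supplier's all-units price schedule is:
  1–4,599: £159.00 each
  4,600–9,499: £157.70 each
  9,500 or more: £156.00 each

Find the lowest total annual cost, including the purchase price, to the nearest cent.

TC* ≈ £1,387,103.30

Holding cost per unit per year at price C is H = 0.30·C.
Candidates are each tier's EOQ (if it falls in that tier) and each price-break quantity.
EOQ at £159.00 = 346.4 (feasible in tier 1): TC = 8,620×£159.00 + (8,620/346.4)×332 + (346.4/2)×0.30×£159.00 = £1,387,103.30.
EOQ at £157.70 = 347.8 < 4600, so use break Q=4600: TC = 8,620×£157.70 + (8,620/4600.0)×332 + (4600.0/2)×0.30×£157.70 = £1,468,809.14.
EOQ at £156.00 = 349.7 < 9500, so use break Q=9500: TC = 8,620×£156.00 + (8,620/9500.0)×332 + (9500.0/2)×0.30×£156.00 = £1,567,321.25.
Lowest total cost among the candidates is at Q = 346.4.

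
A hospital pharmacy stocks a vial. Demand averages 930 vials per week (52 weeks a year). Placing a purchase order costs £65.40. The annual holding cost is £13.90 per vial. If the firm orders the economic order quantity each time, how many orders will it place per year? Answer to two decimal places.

Annual demand D = 930 × 52 = 48,360.
The optimal lot size = √(2DS/H) = √(2 × 48,360 × 65.4 / 13.9) ≈ 674.59.
Orders per year = D / Q* = 48,360 / 674.59 ≈ 71.688.

N ≈ 71.69 orders per year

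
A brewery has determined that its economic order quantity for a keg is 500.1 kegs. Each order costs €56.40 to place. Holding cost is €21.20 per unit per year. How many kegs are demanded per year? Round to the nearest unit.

The basic EOQ model gives Q* = √(2DS/H); rearrange for the unknown.
From Q* = √(2DS/H): D = Q*²H / (2S) = 500.1² × 21.2 / (2 × 56.4) = 47004.612.

D ≈ 47,005 kegs per year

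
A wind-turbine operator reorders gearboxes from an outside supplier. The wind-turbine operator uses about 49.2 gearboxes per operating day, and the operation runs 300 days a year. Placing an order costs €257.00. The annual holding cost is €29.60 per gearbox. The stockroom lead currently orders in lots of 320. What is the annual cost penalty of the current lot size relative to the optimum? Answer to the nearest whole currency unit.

Extra cost ≈ €1,605 per year

Annual demand D = 49.2 × 300 = 14,760.
EOQ = √(2DS/H) = √(2 × 14,760 × 257 / 29.6) ≈ 506.27.
Cost at Q* = (D/Q*)S + (Q*/2)H = √(2DSH) ≈ €14,985.48.
Cost at Q = 320: (14,760/320)×257 + (320/2)×29.6 = €11,854.12 + €4,736.00 = €16,590.12.
Excess = €16,590.12 − €14,985.48 = €1,604.65.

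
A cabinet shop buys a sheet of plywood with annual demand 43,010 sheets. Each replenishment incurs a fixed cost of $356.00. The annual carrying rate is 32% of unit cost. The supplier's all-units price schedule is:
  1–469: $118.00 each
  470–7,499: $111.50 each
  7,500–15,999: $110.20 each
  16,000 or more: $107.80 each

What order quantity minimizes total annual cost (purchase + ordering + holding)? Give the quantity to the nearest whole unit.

Holding cost per unit per year at price C is H = 0.32·C.
For each price level, check whether its EOQ is feasible; otherwise the best quantity at that price is the breakpoint.
Tier 1 ($118.00): EOQ = 900.6 exceeds tier's upper bound 469, so this tier is dominated.
EOQ at $111.50 = 926.4 (feasible in tier 2): TC = 43,010×$111.50 + (43,010/926.4)×356 + (926.4/2)×0.32×$111.50 = $4,828,670.00.
EOQ at $110.20 = 931.9 < 7500, so use break Q=7500: TC = 43,010×$110.20 + (43,010/7500.0)×356 + (7500.0/2)×0.32×$110.20 = $4,873,983.54.
EOQ at $107.80 = 942.2 < 16000, so use break Q=16000: TC = 43,010×$107.80 + (43,010/16000.0)×356 + (16000.0/2)×0.32×$107.80 = $4,913,402.97.
Lowest total cost is $4,828,670.00 at Q = 926.4.

Q* ≈ 926 sheets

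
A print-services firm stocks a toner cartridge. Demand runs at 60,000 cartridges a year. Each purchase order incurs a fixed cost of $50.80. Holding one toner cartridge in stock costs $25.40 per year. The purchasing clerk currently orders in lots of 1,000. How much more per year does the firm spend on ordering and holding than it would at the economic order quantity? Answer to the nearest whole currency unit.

EOQ = √(2DS/H) = √(2 × 60,000 × 50.8 / 25.4) ≈ 489.90.
Cost at Q* = (D/Q*)S + (Q*/2)H = √(2DSH) ≈ $12,443.41.
Cost at Q = 1,000: (60,000/1,000)×50.8 + (1,000/2)×25.4 = $3,048.00 + $12,700.00 = $15,748.00.
Excess = $15,748.00 − $12,443.41 = $3,304.59.

Extra cost ≈ $3,305 per year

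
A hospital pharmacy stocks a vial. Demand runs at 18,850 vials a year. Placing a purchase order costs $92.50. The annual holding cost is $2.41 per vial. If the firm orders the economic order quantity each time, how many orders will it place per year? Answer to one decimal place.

The optimal lot size = √(2DS/H) = √(2 × 18,850 × 92.5 / 2.41) ≈ 1202.91.
Orders per year = D / Q* = 18,850 / 1202.91 ≈ 15.670.

N ≈ 15.7 orders per year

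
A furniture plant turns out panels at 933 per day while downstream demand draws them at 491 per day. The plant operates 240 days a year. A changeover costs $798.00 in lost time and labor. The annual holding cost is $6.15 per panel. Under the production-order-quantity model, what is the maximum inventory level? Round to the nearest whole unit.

Annual demand D = 491 × 240 = 117,840.
Production build-up factor (1 − d/p) = 1 − 491/933 = 0.4737.
Q* = √(2DS / (H(1 − d/p))) = √(2 × 117,840 × 798 / (6.15 × 0.4737)).
= √(188,072,640 / 2.9135) ≈ 8034.428.
Maximum inventory = Q*(1 − d/p) = 8034.428 × 0.4737 ≈ 3806.235.

I_max ≈ 3,806 panels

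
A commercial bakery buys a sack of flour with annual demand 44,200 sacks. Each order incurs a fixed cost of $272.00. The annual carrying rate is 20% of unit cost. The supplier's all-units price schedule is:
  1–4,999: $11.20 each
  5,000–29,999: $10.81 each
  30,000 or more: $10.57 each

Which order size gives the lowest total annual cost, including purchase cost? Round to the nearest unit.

Holding cost per unit per year at price C is H = 0.20·C.
Candidates are each tier's EOQ (if it falls in that tier) and each price-break quantity.
EOQ at $11.20 = 3276.3 (feasible in tier 1): TC = 44,200×$11.20 + (44,200/3276.3)×272 + (3276.3/2)×0.20×$11.20 = $502,378.96.
EOQ at $10.81 = 3334.9 < 5000, so use break Q=5000: TC = 44,200×$10.81 + (44,200/5000.0)×272 + (5000.0/2)×0.20×$10.81 = $485,611.48.
EOQ at $10.57 = 3372.5 < 30000, so use break Q=30000: TC = 44,200×$10.57 + (44,200/30000.0)×272 + (30000.0/2)×0.20×$10.57 = $499,304.75.
Lowest total cost is $485,611.48 at Q = 5000.0.

Q* ≈ 5,000 sacks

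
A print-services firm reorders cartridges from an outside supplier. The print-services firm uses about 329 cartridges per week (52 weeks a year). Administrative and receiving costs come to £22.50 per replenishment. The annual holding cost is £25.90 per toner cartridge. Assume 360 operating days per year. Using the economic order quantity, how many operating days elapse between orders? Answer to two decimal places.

T ≈ 3.63 days

Annual demand D = 329 × 52 = 17,108.
EOQ = √(2DS/H) = √(2 × 17,108 × 22.5 / 25.9) ≈ 172.41.
Cycle time = Q*/D × 360 = 172.41 / 17,108 × 360 ≈ 3.628 days.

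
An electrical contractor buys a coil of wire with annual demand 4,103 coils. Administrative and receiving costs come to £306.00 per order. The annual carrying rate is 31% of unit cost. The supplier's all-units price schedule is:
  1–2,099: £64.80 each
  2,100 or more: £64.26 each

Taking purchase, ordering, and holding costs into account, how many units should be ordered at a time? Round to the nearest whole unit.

Holding cost per unit per year at price C is H = 0.31·C.
For each price level, check whether its EOQ is feasible; otherwise the best quantity at that price is the breakpoint.
EOQ at £64.80 = 353.6 (feasible in tier 1): TC = 4,103×£64.80 + (4,103/353.6)×306 + (353.6/2)×0.31×£64.80 = £272,976.63.
EOQ at £64.26 = 355.0 < 2100, so use break Q=2100: TC = 4,103×£64.26 + (4,103/2100.0)×306 + (2100.0/2)×0.31×£64.26 = £285,173.28.
Lowest total cost is £272,976.63 at Q = 353.6.

Q* ≈ 354 coils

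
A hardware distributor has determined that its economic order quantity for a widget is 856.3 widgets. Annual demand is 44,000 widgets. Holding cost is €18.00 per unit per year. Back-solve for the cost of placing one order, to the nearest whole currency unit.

Invert the EOQ relation Q*² = 2DS/H.
From Q* = √(2DS/H): S = Q*²H / (2D) = 856.3² × 18 / (2 × 44,000) = 149.9829.

S ≈ €150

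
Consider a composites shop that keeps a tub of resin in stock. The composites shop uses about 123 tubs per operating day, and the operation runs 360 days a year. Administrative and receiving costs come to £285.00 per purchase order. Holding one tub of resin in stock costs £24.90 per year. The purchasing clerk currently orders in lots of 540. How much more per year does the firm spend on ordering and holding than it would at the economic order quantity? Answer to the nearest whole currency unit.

Extra cost ≈ £5,024 per year

Annual demand D = 123 × 360 = 44,280.
EOQ = √(2DS/H) = √(2 × 44,280 × 285 / 24.9) ≈ 1006.80.
Cost at Q* = (D/Q*)S + (Q*/2)H = √(2DSH) ≈ £25,069.22.
Cost at Q = 540: (44,280/540)×285 + (540/2)×24.9 = £23,370.00 + £6,723.00 = £30,093.00.
Excess = £30,093.00 − £25,069.22 = £5,023.78.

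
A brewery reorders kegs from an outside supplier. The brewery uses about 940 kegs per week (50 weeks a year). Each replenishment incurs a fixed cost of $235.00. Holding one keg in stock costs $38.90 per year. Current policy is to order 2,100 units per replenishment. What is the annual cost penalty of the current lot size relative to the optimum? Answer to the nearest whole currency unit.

Extra cost ≈ $16,791 per year

Annual demand D = 940 × 50 = 47,000.
EOQ = √(2DS/H) = √(2 × 47,000 × 235 / 38.9) ≈ 753.57.
Cost at Q* = (D/Q*)S + (Q*/2)H = √(2DSH) ≈ $29,313.84.
Cost at Q = 2,100: (47,000/2,100)×235 + (2,100/2)×38.9 = $5,259.52 + $40,845.00 = $46,104.52.
Excess = $46,104.52 − $29,313.84 = $16,790.69.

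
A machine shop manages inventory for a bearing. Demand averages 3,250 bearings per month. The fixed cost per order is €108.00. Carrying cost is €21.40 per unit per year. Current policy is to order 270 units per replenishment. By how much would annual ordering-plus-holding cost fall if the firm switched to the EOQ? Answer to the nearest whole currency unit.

Annual demand D = 3,250 × 12 = 39,000.
EOQ = √(2DS/H) = √(2 × 39,000 × 108 / 21.4) ≈ 627.41.
Cost at Q* = (D/Q*)S + (Q*/2)H = √(2DSH) ≈ €13,426.60.
Cost at Q = 270: (39,000/270)×108 + (270/2)×21.4 = €15,600.00 + €2,889.00 = €18,489.00.
Excess = €18,489.00 − €13,426.60 = €5,062.40.

Extra cost ≈ €5,062 per year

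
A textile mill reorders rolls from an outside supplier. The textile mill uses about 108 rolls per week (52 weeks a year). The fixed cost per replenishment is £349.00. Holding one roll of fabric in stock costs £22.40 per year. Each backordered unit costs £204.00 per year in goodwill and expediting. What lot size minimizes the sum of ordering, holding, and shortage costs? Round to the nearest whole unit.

Q* ≈ 441 rolls

Annual demand D = 108 × 52 = 5,616.
With planned backorders, Q* = √(2DS/H) · √((H+B)/B).
√(2DS/H) = √(2 × 5,616 × 349 / 22.4) = 418.328.
√((H+B)/B) = √((22.4+204)/204) = 1.0535.
Q* ≈ 440.697.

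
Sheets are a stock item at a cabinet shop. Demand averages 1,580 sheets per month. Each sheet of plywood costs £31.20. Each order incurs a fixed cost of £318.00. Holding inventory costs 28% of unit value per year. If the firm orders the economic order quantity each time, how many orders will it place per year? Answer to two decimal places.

N ≈ 16.14 orders per year

Annual demand D = 1,580 × 12 = 18,960.
Holding cost H = 0.28 × £31.20 = £8.7360 per unit per year.
The optimal lot size = √(2DS/H) = √(2 × 18,960 × 318 / 8.736) ≈ 1174.87.
Orders per year = D / Q* = 18,960 / 1174.87 ≈ 16.138.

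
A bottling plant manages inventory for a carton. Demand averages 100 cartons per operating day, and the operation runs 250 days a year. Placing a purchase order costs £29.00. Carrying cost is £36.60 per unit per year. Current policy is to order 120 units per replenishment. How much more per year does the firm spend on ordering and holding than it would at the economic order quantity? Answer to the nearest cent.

Extra cost ≈ £952.75 per year

Annual demand D = 100 × 250 = 25,000.
EOQ = √(2DS/H) = √(2 × 25,000 × 29 / 36.6) ≈ 199.04.
Cost at Q* = (D/Q*)S + (Q*/2)H = √(2DSH) ≈ £7,284.92.
Cost at Q = 120: (25,000/120)×29 + (120/2)×36.6 = £6,041.67 + £2,196.00 = £8,237.67.
Excess = £8,237.67 − £7,284.92 = £952.75.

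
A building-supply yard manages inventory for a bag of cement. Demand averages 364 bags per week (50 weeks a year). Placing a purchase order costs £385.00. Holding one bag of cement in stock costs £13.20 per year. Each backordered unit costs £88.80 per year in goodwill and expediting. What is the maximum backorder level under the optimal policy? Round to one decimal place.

S* ≈ 142.9 bags

Annual demand D = 364 × 50 = 18,200.
With planned backorders, Q* = √(2DS/H) · √((H+B)/B).
√(2DS/H) = √(2 × 18,200 × 385 / 13.2) = 1030.372.
√((H+B)/B) = √((13.2+88.8)/88.8) = 1.0718.
Q* ≈ 1104.302.
S* = Q* · H/(H+B) = 1104.302 × 13.2/102 ≈ 142.910.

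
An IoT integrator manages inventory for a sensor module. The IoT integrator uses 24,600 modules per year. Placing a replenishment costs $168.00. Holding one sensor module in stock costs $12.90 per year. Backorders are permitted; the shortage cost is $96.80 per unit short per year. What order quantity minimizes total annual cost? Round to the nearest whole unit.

With planned backorders, Q* = √(2DS/H) · √((H+B)/B).
√(2DS/H) = √(2 × 24,600 × 168 / 12.9) = 800.465.
√((H+B)/B) = √((12.9+96.8)/96.8) = 1.0645.
Q* ≈ 852.134.

Q* ≈ 852 modules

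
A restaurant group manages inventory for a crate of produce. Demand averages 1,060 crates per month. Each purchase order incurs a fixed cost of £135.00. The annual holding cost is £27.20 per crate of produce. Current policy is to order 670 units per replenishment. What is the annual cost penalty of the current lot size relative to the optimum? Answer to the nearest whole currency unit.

Annual demand D = 1,060 × 12 = 12,720.
EOQ = √(2DS/H) = √(2 × 12,720 × 135 / 27.2) ≈ 355.34.
Cost at Q* = (D/Q*)S + (Q*/2)H = √(2DSH) ≈ £9,665.18.
Cost at Q = 670: (12,720/670)×135 + (670/2)×27.2 = £2,562.99 + £9,112.00 = £11,674.99.
Excess = £11,674.99 − £9,665.18 = £2,009.81.

Extra cost ≈ £2,010 per year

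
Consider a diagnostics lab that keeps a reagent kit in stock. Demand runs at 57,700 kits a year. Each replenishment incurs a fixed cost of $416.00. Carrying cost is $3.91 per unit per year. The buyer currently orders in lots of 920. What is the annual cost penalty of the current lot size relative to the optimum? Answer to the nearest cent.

Extra cost ≈ $14,188.49 per year

EOQ = √(2DS/H) = √(2 × 57,700 × 416 / 3.91) ≈ 3503.98.
Cost at Q* = (D/Q*)S + (Q*/2)H = √(2DSH) ≈ $13,700.55.
Cost at Q = 920: (57,700/920)×416 + (920/2)×3.91 = $26,090.43 + $1,798.60 = $27,889.03.
Excess = $27,889.03 − $13,700.55 = $14,188.49.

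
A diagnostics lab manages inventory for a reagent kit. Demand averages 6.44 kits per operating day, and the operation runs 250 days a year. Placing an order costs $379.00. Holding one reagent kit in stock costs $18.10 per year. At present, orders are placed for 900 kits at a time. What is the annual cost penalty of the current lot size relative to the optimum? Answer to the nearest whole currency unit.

Extra cost ≈ $4,123 per year

Annual demand D = 6.44 × 250 = 1,610.
EOQ = √(2DS/H) = √(2 × 1,610 × 379 / 18.1) ≈ 259.66.
Cost at Q* = (D/Q*)S + (Q*/2)H = √(2DSH) ≈ $4,699.88.
Cost at Q = 900: (1,610/900)×379 + (900/2)×18.1 = $677.99 + $8,145.00 = $8,822.99.
Excess = $8,822.99 − $4,699.88 = $4,123.11.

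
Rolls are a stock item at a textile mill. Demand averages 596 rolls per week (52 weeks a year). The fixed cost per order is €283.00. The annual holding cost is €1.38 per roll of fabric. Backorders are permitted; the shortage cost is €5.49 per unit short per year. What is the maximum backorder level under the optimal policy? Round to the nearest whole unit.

Annual demand D = 596 × 52 = 30,992.
With planned backorders, Q* = √(2DS/H) · √((H+B)/B).
√(2DS/H) = √(2 × 30,992 × 283 / 1.38) = 3565.279.
√((H+B)/B) = √((1.38+5.49)/5.49) = 1.1186.
Q* ≈ 3988.280.
S* = Q* · H/(H+B) = 3988.280 × 1.38/6.87 ≈ 801.139.

S* ≈ 801 rolls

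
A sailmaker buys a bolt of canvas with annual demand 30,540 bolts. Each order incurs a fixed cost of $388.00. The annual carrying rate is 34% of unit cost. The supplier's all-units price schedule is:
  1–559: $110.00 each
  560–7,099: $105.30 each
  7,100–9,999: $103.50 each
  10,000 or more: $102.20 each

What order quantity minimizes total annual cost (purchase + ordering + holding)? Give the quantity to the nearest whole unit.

Holding cost per unit per year at price C is H = 0.34·C.
For each price level, check whether its EOQ is feasible; otherwise the best quantity at that price is the breakpoint.
Tier 1 ($110.00): EOQ = 796.0 exceeds tier's upper bound 559, so this tier is dominated.
EOQ at $105.30 = 813.6 (feasible in tier 2): TC = 30,540×$105.30 + (30,540/813.6)×388 + (813.6/2)×0.34×$105.30 = $3,244,990.56.
EOQ at $103.50 = 820.6 < 7100, so use break Q=7100: TC = 30,540×$103.50 + (30,540/7100.0)×388 + (7100.0/2)×0.34×$103.50 = $3,287,483.45.
EOQ at $102.20 = 825.8 < 10000, so use break Q=10000: TC = 30,540×$102.20 + (30,540/10000.0)×388 + (10000.0/2)×0.34×$102.20 = $3,296,112.95.
Lowest total cost is $3,244,990.56 at Q = 813.6.

Q* ≈ 814 bolts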